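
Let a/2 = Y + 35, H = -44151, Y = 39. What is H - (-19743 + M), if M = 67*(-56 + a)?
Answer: -30572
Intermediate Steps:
a = 148 (a = 2*(39 + 35) = 2*74 = 148)
M = 6164 (M = 67*(-56 + 148) = 67*92 = 6164)
H - (-19743 + M) = -44151 - (-19743 + 6164) = -44151 - 1*(-13579) = -44151 + 13579 = -30572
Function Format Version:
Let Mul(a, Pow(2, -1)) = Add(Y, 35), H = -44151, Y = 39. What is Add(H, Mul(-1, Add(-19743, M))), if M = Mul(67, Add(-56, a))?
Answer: -30572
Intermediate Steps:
a = 148 (a = Mul(2, Add(39, 35)) = Mul(2, 74) = 148)
M = 6164 (M = Mul(67, Add(-56, 148)) = Mul(67, 92) = 6164)
Add(H, Mul(-1, Add(-19743, M))) = Add(-44151, Mul(-1, Add(-19743, 6164))) = Add(-44151, Mul(-1, -13579)) = Add(-44151, 13579) = -30572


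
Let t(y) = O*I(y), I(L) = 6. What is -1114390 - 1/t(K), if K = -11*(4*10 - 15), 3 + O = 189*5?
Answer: -6298532281/5652 ≈ -1.1144e+6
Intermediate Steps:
O = 942 (O = -3 + 189*5 = -3 + 945 = 942)
K = -275 (K = -11*(40 - 15) = -11*25 = -275)
t(y) = 5652 (t(y) = 942*6 = 5652)
-1114390 - 1/t(K) = -1114390 - 1/5652 = -6298532281/5652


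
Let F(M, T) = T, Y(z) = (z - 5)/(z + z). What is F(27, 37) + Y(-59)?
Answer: 2215/59 ≈ 37.542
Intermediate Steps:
Y(z) = (-5 + z)/(2*z) (Y(z) = (-5 + z)/((2*z)) = (-5 + z)*(1/(2*z)) = (-5 + z)/(2*z))
F(27, 37) + Y(-59) = 37 + (½)*(-5 - 59)/(-59) = 37 + (½)*(-1/59)*(-64) = 37 + 32/59 = 2215/59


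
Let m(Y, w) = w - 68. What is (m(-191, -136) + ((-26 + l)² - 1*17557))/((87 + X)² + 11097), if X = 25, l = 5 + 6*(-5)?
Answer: -15160/23641 ≈ -0.64126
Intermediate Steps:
m(Y, w) = -68 + w
l = -25 (l = 5 - 30 = -25)
(m(-191, -136) + ((-26 + l)² - 1*17557))/((87 + X)² + 11097) = ((-68 - 136) + ((-26 - 25)² - 1*17557))/((87 + 25)² + 11097) = (-204 + ((-51)² - 17557))/(112² + 11097) = (-204 + (2601 - 17557))/(12544 + 11097) = (-204 - 14956)/23641 = -15160*1/23641 = -15160/23641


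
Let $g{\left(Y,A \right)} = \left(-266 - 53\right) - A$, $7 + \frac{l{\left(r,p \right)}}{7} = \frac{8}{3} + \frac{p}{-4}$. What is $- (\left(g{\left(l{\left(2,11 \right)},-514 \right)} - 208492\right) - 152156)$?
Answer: $360453$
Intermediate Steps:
$l{\left(r,p \right)} = - \frac{91}{3} - \frac{7 p}{4}$ ($l{\left(r,p \right)} = -49 + 7 \left(\frac{8}{3} + \frac{p}{-4}\right) = -49 + 7 \left(8 \cdot \frac{1}{3} + p \left(- \frac{1}{4}\right)\right) = -49 + 7 \left(\frac{8}{3} - \frac{p}{4}\right) = -49 - \left(- \frac{56}{3} + \frac{7 p}{4}\right) = - \frac{91}{3} - \frac{7 p}{4}$)
$g{\left(Y,A \right)} = -319 - A$ ($g{\left(Y,A \right)} = \left(-266 - 53\right) - A = -319 - A$)
$- (\left(g{\left(l{\left(2,11 \right)},-514 \right)} - 208492\right) - 152156) = - (\left(\left(-319 - -514\right) - 208492\right) - 152156) = - (\left(\left(-319 + 514\right) - 208492\right) - 152156) = - (\left(195 - 208492\right) - 152156) = - (-208297 - 152156) = \left(-1\right) \left(-360453\right) = 360453$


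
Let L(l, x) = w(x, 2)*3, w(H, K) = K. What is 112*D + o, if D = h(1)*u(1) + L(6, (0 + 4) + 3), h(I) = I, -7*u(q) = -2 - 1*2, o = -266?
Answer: 470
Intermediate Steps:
u(q) = 4/7 (u(q) = -(-2 - 1*2)/7 = -(-2 - 2)/7 = -1/7*(-4) = 4/7)
L(l, x) = 6 (L(l, x) = 2*3 = 6)
D = 46/7 (D = 1*(4/7) + 6 = 4/7 + 6 = 46/7 ≈ 6.5714)
112*D + o = 112*(46/7) - 266 = 736 - 266 = 470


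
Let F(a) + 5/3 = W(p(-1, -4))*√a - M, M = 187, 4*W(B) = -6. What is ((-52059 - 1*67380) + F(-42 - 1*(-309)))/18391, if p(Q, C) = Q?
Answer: -358883/55173 - 3*√267/36782 ≈ -6.5060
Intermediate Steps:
W(B) = -3/2 (W(B) = (¼)*(-6) = -3/2)
F(a) = -566/3 - 3*√a/2 (F(a) = -5/3 + (-3*√a/2 - 1*187) = -5/3 + (-3*√a/2 - 187) = -5/3 + (-187 - 3*√a/2) = -566/3 - 3*√a/2)
((-52059 - 1*67380) + F(-42 - 1*(-309)))/18391 = ((-52059 - 1*67380) + (-566/3 - 3*√(-42 - 1*(-309))/2))/18391 = ((-52059 - 67380) + (-566/3 - 3*√(-42 + 309)/2))*(1/18391) = (-119439 + (-566/3 - 3*√267/2))*(1/18391) = (-358883/3 - 3*√267/2)*(1/18391) = -358883/55173 - 3*√267/36782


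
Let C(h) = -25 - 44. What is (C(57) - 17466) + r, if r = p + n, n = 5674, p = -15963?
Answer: -27824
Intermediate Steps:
C(h) = -69
r = -10289 (r = -15963 + 5674 = -10289)
(C(57) - 17466) + r = (-69 - 17466) - 10289 = -17535 - 10289 = -27824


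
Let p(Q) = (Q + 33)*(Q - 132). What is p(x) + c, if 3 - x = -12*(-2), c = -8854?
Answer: -10690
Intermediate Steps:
x = -21 (x = 3 - (-12)*(-2) = 3 - 1*24 = 3 - 24 = -21)
p(Q) = (-132 + Q)*(33 + Q) (p(Q) = (33 + Q)*(-132 + Q) = (-132 + Q)*(33 + Q))
p(x) + c = (-4356 + (-21)² - 99*(-21)) - 8854 = (-4356 + 441 + 2079) - 8854 = -1836 - 8854 = -10690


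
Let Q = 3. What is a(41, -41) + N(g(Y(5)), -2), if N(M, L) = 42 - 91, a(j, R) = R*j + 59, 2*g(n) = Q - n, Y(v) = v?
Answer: -1671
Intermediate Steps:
g(n) = 3/2 - n/2 (g(n) = (3 - n)/2 = 3/2 - n/2)
a(j, R) = 59 + R*j
N(M, L) = -49
a(41, -41) + N(g(Y(5)), -2) = (59 - 41*41) - 49 = (59 - 1681) - 49 = -1622 - 49 = -1671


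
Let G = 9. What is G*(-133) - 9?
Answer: -1206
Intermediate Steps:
G*(-133) - 9 = 9*(-133) - 9 = -1197 - 9 = -1206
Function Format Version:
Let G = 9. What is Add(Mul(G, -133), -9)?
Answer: -1206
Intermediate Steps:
Add(Mul(G, -133), -9) = Add(Mul(9, -133), -9) = Add(-1197, -9) = -1206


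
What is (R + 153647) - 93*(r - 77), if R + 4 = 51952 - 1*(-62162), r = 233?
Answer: 253249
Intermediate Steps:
R = 114110 (R = -4 + (51952 - 1*(-62162)) = -4 + (51952 + 62162) = -4 + 114114 = 114110)
(R + 153647) - 93*(r - 77) = (114110 + 153647) - 93*(233 - 77) = 267757 - 93*156 = 267757 - 14508 = 253249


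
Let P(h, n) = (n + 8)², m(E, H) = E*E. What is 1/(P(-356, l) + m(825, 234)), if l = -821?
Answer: 1/1341594 ≈ 7.4538e-7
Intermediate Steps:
m(E, H) = E²
P(h, n) = (8 + n)²
1/(P(-356, l) + m(825, 234)) = 1/((8 - 821)² + 825²) = 1/((-813)² + 680625) = 1/(660969 + 680625) = 1/1341594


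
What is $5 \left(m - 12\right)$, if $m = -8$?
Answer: $-100$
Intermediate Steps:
$5 \left(m - 12\right) = 5 \left(-8 - 12\right) = 5 \left(-20\right) = -100$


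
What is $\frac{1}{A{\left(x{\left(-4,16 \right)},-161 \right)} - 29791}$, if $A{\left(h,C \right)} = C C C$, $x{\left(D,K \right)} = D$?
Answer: $- \frac{1}{4203072} \approx -2.3792 \cdot 10^{-7}$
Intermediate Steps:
$A{\left(h,C \right)} = C^{3}$ ($A{\left(h,C \right)} = C^{2} C = C^{3}$)
$\frac{1}{A{\left(x{\left(-4,16 \right)},-161 \right)} - 29791} = \frac{1}{\left(-161\right)^{3} - 29791} = \frac{1}{-4173281 - 29791} = \frac{1}{-4203072} = - \frac{1}{4203072}$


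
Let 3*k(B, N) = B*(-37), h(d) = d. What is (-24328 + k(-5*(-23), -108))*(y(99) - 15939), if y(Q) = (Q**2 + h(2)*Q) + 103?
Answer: 450844043/3 ≈ 1.5028e+8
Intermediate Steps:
k(B, N) = -37*B/3 (k(B, N) = (B*(-37))/3 = (-37*B)/3 = -37*B/3)
y(Q) = 103 + Q**2 + 2*Q (y(Q) = (Q**2 + 2*Q) + 103 = 103 + Q**2 + 2*Q)
(-24328 + k(-5*(-23), -108))*(y(99) - 15939) = (-24328 - (-185)*(-23)/3)*((103 + 99**2 + 2*99) - 15939) = (-24328 - 37/3*115)*((103 + 9801 + 198) - 15939) = (-24328 - 4255/3)*(10102 - 15939) = -77239/3*(-5837) = 450844043/3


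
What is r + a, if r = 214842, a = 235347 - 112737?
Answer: 337452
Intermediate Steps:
a = 122610
r + a = 214842 + 122610 = 337452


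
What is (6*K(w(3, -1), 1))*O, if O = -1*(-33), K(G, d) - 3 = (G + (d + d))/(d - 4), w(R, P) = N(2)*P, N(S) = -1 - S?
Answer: 264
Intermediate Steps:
w(R, P) = -3*P (w(R, P) = (-1 - 1*2)*P = (-1 - 2)*P = -3*P)
K(G, d) = 3 + (G + 2*d)/(-4 + d) (K(G, d) = 3 + (G + (d + d))/(d - 4) = 3 + (G + 2*d)/(-4 + d))
O = 33
(6*K(w(3, -1), 1))*O = (6*((-12 - 3*(-1) + 5*1)/(-4 + 1)))*33 = (6*((-12 + 3 + 5)/(-3)))*33 = (6*(-⅓*(-4)))*33 = (6*(4/3))*33 = 8*33 = 264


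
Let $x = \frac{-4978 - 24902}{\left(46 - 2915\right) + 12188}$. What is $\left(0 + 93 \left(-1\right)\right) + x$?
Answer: $- \frac{896547}{9319} \approx -96.206$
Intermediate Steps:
$x = - \frac{29880}{9319}$ ($x = - \frac{29880}{\left(46 - 2915\right) + 12188} = - \frac{29880}{-2869 + 12188} = - \frac{29880}{9319} \approx -3.2064$)
$\left(0 + 93 \left(-1\right)\right) + x = \left(0 + 93 \left(-1\right)\right) - \frac{29880}{9319} = \left(0 - 93\right) - \frac{29880}{9319} = -93 - \frac{29880}{9319} = - \frac{896547}{9319}$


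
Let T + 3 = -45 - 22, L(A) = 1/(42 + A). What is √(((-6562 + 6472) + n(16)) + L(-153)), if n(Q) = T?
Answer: I*√1971471/111 ≈ 12.649*I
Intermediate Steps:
T = -70 (T = -3 + (-45 - 22) = -3 - 67 = -70)
n(Q) = -70
√(((-6562 + 6472) + n(16)) + L(-153)) = √(((-6562 + 6472) - 70) + 1/(42 - 153)) = √((-90 - 70) + 1/(-111)) = √(-160 - 1/111) = √(-17761/111) = I*√1971471/111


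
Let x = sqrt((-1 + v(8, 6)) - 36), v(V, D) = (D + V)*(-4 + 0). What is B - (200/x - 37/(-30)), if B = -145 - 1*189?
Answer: -10057/30 + 200*I*sqrt(93)/93 ≈ -335.23 + 20.739*I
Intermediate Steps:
v(V, D) = -4*D - 4*V (v(V, D) = (D + V)*(-4) = -4*D - 4*V)
x = I*sqrt(93) (x = sqrt((-1 + (-4*6 - 4*8)) - 36) = sqrt((-1 + (-24 - 32)) - 36) = sqrt((-1 - 56) - 36) = sqrt(-57 - 36) = sqrt(-93) = I*sqrt(93) ≈ 9.6436*I)
B = -334 (B = -145 - 189 = -334)
B - (200/x - 37/(-30)) = -334 - (200/((I*sqrt(93))) - 37/(-30)) = -334 - (200*(-I*sqrt(93)/93) - 37*(-1/30)) = -334 - (-200*I*sqrt(93)/93 + 37/30) = -334 - (37/30 - 200*I*sqrt(93)/93) = -334 + (-37/30 + 200*I*sqrt(93)/93) = -10057/30 + 200*I*sqrt(93)/93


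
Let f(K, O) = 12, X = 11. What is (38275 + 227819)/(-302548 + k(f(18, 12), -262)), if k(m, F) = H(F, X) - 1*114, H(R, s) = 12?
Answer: -133047/151325 ≈ -0.87921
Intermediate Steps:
k(m, F) = -102 (k(m, F) = 12 - 1*114 = 12 - 114 = -102)
(38275 + 227819)/(-302548 + k(f(18, 12), -262)) = (38275 + 227819)/(-302548 - 102) = 266094/(-302650) = 266094*(-1/302650) = -133047/151325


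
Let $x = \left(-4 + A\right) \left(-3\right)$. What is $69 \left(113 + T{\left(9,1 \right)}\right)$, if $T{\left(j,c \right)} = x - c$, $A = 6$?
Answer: $7314$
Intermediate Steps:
$x = -6$ ($x = \left(-4 + 6\right) \left(-3\right) = 2 \left(-3\right) = -6$)
$T{\left(j,c \right)} = -6 - c$
$69 \left(113 + T{\left(9,1 \right)}\right) = 69 \left(113 - 7\right) = 69 \cdot 106 = 7314$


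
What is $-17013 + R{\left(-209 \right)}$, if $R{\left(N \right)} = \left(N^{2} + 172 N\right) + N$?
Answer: $-9489$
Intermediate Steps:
$R{\left(N \right)} = N^{2} + 173 N$
$-17013 + R{\left(-209 \right)} = -17013 - 209 \left(173 - 209\right) = -17013 - -7524 = -17013 + 7524 = -9489$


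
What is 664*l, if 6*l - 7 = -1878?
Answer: -621172/3 ≈ -2.0706e+5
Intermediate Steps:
l = -1871/6 (l = 7/6 + (1/6)*(-1878) = 7/6 - 313 = -1871/6 ≈ -311.83)
664*l = 664*(-1871/6) = -621172/3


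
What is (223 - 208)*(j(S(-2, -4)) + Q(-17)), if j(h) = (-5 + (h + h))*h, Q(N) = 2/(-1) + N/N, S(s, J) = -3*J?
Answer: 3405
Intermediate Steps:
Q(N) = -1 (Q(N) = 2*(-1) + 1 = -2 + 1 = -1)
j(h) = h*(-5 + 2*h) (j(h) = (-5 + 2*h)*h = h*(-5 + 2*h))
(223 - 208)*(j(S(-2, -4)) + Q(-17)) = (223 - 208)*((-3*(-4))*(-5 + 2*(-3*(-4))) - 1) = 15*(12*(-5 + 2*12) - 1) = 15*(12*(-5 + 24) - 1) = 15*(12*19 - 1) = 15*(228 - 1) = 15*227 = 3405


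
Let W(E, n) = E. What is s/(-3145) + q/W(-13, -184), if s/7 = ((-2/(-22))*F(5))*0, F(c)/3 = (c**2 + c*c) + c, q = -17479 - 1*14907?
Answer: 32386/13 ≈ 2491.2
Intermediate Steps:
q = -32386 (q = -17479 - 14907 = -32386)
F(c) = 3*c + 6*c**2 (F(c) = 3*((c**2 + c*c) + c) = 3*((c**2 + c**2) + c) = 3*(2*c**2 + c) = 3*(c + 2*c**2) = 3*c + 6*c**2)
s = 0 (s = 7*(((-2/(-22))*(3*5*(1 + 2*5)))*0) = 7*(((-2*(-1/22))*(3*5*(1 + 10)))*0) = 7*(((3*5*11)/11)*0) = 7*(((1/11)*165)*0) = 7*(15*0) = 7*0 = 0)
s/(-3145) + q/W(-13, -184) = 0/(-3145) - 32386/(-13) = 0*(-1/3145) - 32386*(-1/13) = 0 + 32386/13 = 32386/13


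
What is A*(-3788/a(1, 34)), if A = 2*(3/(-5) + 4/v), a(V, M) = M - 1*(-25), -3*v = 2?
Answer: 250008/295 ≈ 847.48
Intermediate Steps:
v = -⅔ (v = -⅓*2 = -⅔ ≈ -0.66667)
a(V, M) = 25 + M (a(V, M) = M + 25 = 25 + M)
A = -66/5 (A = 2*(3/(-5) + 4/(-⅔)) = 2*(3*(-⅕) + 4*(-3/2)) = 2*(-⅗ - 6) = 2*(-33/5) = -66/5 ≈ -13.200)
A*(-3788/a(1, 34)) = -(-250008)/(5*(25 + 34)) = -(-250008)/(5*59) = -66/5*(-3788/59) = 250008/295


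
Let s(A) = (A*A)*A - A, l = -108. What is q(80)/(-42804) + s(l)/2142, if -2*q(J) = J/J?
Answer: -5990676505/10187352 ≈ -588.05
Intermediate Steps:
q(J) = -½ (q(J) = -J/(2*J) = -½*1 = -½)
s(A) = A³ - A (s(A) = A²*A - A = A³ - A)
q(80)/(-42804) + s(l)/2142 = -½/(-42804) + ((-108)³ - 1*(-108))/2142 = -½*(-1/42804) + (-1259712 + 108)*(1/2142) = 1/85608 - 1259604*1/2142 = 1/85608 - 69978/119 = -5990676505/10187352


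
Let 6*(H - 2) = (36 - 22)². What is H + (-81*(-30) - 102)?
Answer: 7088/3 ≈ 2362.7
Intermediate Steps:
H = 104/3 (H = 2 + (36 - 22)²/6 = 2 + (⅙)*14² = 2 + (⅙)*196 = 2 + 98/3 = 104/3 ≈ 34.667)
H + (-81*(-30) - 102) = 104/3 + (-81*(-30) - 102) = 104/3 + (2430 - 102) = 104/3 + 2328 = 7088/3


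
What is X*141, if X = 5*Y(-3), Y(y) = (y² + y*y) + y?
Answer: 10575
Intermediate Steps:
Y(y) = y + 2*y² (Y(y) = (y² + y²) + y = 2*y² + y = y + 2*y²)
X = 75 (X = 5*(-3*(1 + 2*(-3))) = 5*(-3*(1 - 6)) = 5*(-3*(-5)) = 5*15 = 75)
X*141 = 75*141 = 10575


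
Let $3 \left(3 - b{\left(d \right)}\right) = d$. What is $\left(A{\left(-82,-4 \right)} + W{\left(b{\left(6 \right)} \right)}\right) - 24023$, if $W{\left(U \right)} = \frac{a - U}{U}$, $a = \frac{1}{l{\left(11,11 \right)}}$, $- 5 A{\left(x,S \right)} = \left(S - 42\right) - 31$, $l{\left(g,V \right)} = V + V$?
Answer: $- \frac{2640941}{110} \approx -24009.0$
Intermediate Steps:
$l{\left(g,V \right)} = 2 V$
$b{\left(d \right)} = 3 - \frac{d}{3}$
$A{\left(x,S \right)} = \frac{73}{5} - \frac{S}{5}$ ($A{\left(x,S \right)} = - \frac{\left(S - 42\right) - 31}{5} = - \frac{\left(-42 + S\right) - 31}{5} = - \frac{-73 + S}{5} = \frac{73}{5} - \frac{S}{5}$)
$a = \frac{1}{22}$ ($a = \frac{1}{2 \cdot 11} = \frac{1}{22} \approx 0.045455$)
$W{\left(U \right)} = \frac{\frac{1}{22} - U}{U}$
$\left(A{\left(-82,-4 \right)} + W{\left(b{\left(6 \right)} \right)}\right) - 24023 = \left(\left(\frac{73}{5} - - \frac{4}{5}\right) + \frac{\frac{1}{22} - \left(3 - 2\right)}{3 - 2}\right) - 24023 = \left(\left(\frac{73}{5} + \frac{4}{5}\right) + \frac{\frac{1}{22} - \left(3 - 2\right)}{3 - 2}\right) - 24023 = \left(\frac{77}{5} + \frac{\frac{1}{22} - 1}{1}\right) - 24023 = \left(\frac{77}{5} + 1 \left(\frac{1}{22} - 1\right)\right) - 24023 = \left(\frac{77}{5} + 1 \left(- \frac{21}{22}\right)\right) - 24023 = \left(\frac{77}{5} - \frac{21}{22}\right) - 24023 = \frac{1589}{110} - 24023 = - \frac{2640941}{110}$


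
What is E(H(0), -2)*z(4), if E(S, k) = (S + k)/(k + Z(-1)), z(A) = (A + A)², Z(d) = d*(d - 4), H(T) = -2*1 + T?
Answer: -256/3 ≈ -85.333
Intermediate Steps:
H(T) = -2 + T
Z(d) = d*(-4 + d)
z(A) = 4*A² (z(A) = (2*A)² = 4*A²)
E(S, k) = (S + k)/(5 + k) (E(S, k) = (S + k)/(k - (-4 - 1)) = (S + k)/(k - 1*(-5)) = (S + k)/(k + 5) = (S + k)/(5 + k))
E(H(0), -2)*z(4) = (((-2 + 0) - 2)/(5 - 2))*(4*4²) = ((-2 - 2)/3)*(4*16) = ((⅓)*(-4))*64 = -4/3*64 = -256/3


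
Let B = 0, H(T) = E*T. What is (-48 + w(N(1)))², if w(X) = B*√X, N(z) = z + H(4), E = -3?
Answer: 2304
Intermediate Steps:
H(T) = -3*T
N(z) = -12 + z (N(z) = z - 3*4 = z - 12 = -12 + z)
w(X) = 0 (w(X) = 0*√X = 0)
(-48 + w(N(1)))² = (-48 + 0)² = (-48)² = 2304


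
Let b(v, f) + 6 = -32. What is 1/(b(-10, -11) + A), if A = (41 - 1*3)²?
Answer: 1/1406 ≈ 0.00071124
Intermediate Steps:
b(v, f) = -38 (b(v, f) = -6 - 32 = -38)
A = 1444 (A = (41 - 3)² = 38² = 1444)
1/(b(-10, -11) + A) = 1/(-38 + 1444) = 1/1406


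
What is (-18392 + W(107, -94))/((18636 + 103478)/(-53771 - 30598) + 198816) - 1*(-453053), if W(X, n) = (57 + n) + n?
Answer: 7599412048307483/16773784990 ≈ 4.5305e+5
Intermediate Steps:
W(X, n) = 57 + 2*n
(-18392 + W(107, -94))/((18636 + 103478)/(-53771 - 30598) + 198816) - 1*(-453053) = (-18392 + (57 + 2*(-94)))/((18636 + 103478)/(-53771 - 30598) + 198816) - 1*(-453053) = (-18392 + (57 - 188))/(122114/(-84369) + 198816) + 453053 = (-18392 - 131)/(122114*(-1/84369) + 198816) + 453053 = -18523/(-122114/84369 + 198816) + 453053 = -18523/16773784990/84369 + 453053 = -18523*84369/16773784990 + 453053 = -1562766987/16773784990 + 453053 = 7599412048307483/16773784990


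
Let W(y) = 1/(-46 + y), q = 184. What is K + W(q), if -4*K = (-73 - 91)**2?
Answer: -927911/138 ≈ -6724.0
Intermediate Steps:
K = -6724 (K = -(-73 - 91)**2/4 = -1/4*(-164)**2 = -1/4*26896 = -6724)
K + W(q) = -6724 + 1/(-46 + 184) = -6724 + 1/138 = -927911/138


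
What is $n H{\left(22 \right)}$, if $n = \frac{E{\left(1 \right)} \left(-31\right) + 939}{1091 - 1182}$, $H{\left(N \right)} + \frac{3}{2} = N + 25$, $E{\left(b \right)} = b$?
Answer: $-454$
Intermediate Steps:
$H{\left(N \right)} = \frac{47}{2} + N$ ($H{\left(N \right)} = - \frac{3}{2} + \left(N + 25\right) = - \frac{3}{2} + \left(25 + N\right) = \frac{47}{2} + N$)
$n = - \frac{908}{91}$ ($n = \frac{1 \left(-31\right) + 939}{1091 - 1182} = \frac{-31 + 939}{-91} = 908 \left(- \frac{1}{91}\right) = - \frac{908}{91} \approx -9.978$)
$n H{\left(22 \right)} = - \frac{908 \left(\frac{47}{2} + 22\right)}{91} = \left(- \frac{908}{91}\right) \frac{91}{2} = -454$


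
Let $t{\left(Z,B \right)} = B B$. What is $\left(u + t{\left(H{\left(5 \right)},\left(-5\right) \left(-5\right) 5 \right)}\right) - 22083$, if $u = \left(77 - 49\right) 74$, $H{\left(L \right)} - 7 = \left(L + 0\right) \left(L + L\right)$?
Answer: $-4386$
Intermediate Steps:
$H{\left(L \right)} = 7 + 2 L^{2}$ ($H{\left(L \right)} = 7 + \left(L + 0\right) \left(L + L\right) = 7 + L 2 L = 7 + 2 L^{2}$)
$u = 2072$ ($u = 28 \cdot 74 = 2072$)
$t{\left(Z,B \right)} = B^{2}$
$\left(u + t{\left(H{\left(5 \right)},\left(-5\right) \left(-5\right) 5 \right)}\right) - 22083 = \left(2072 + \left(\left(-5\right) \left(-5\right) 5\right)^{2}\right) - 22083 = \left(2072 + \left(25 \cdot 5\right)^{2}\right) - 22083 = \left(2072 + 125^{2}\right) - 22083 = \left(2072 + 15625\right) - 22083 = 17697 - 22083 = -4386$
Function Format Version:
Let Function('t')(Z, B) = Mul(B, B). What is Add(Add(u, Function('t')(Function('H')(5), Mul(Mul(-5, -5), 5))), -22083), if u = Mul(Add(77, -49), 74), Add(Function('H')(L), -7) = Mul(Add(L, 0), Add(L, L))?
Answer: -4386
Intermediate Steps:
Function('H')(L) = Add(7, Mul(2, Pow(L, 2))) (Function('H')(L) = Add(7, Mul(Add(L, 0), Add(L, L))) = Add(7, Mul(L, Mul(2, L))) = Add(7, Mul(2, Pow(L, 2))))
u = 2072 (u = Mul(28, 74) = 2072)
Function('t')(Z, B) = Pow(B, 2)
Add(Add(u, Function('t')(Function('H')(5), Mul(Mul(-5, -5), 5))), -22083) = Add(Add(2072, Pow(Mul(Mul(-5, -5), 5), 2)), -22083) = Add(Add(2072, Pow(Mul(25, 5), 2)), -22083) = Add(Add(2072, Pow(125, 2)), -22083) = Add(Add(2072, 15625), -22083) = Add(17697, -22083) = -4386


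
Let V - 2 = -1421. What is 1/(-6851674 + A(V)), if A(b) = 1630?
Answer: -1/6850044 ≈ -1.4598e-7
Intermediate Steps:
V = -1419 (V = 2 - 1421 = -1419)
1/(-6851674 + A(V)) = 1/(-6851674 + 1630) = 1/(-6850044) = -1/6850044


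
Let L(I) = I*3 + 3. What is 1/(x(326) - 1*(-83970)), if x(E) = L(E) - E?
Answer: 1/84625 ≈ 1.1817e-5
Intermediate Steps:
L(I) = 3 + 3*I (L(I) = 3*I + 3 = 3 + 3*I)
x(E) = 3 + 2*E (x(E) = (3 + 3*E) - E = 3 + 2*E)
1/(x(326) - 1*(-83970)) = 1/((3 + 2*326) - 1*(-83970)) = 1/((3 + 652) + 83970) = 1/(655 + 83970) = 1/84625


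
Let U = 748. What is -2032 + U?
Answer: -1284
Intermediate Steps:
-2032 + U = -2032 + 748 = -1284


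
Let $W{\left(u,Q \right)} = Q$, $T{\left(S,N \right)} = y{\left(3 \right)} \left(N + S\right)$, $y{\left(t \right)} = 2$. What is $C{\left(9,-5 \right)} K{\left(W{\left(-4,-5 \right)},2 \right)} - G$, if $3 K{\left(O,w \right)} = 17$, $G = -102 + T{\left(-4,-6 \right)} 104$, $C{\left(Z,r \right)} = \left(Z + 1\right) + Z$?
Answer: $\frac{6869}{3} \approx 2289.7$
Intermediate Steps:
$T{\left(S,N \right)} = 2 N + 2 S$ ($T{\left(S,N \right)} = 2 \left(N + S\right) = 2 N + 2 S$)
$C{\left(Z,r \right)} = 1 + 2 Z$ ($C{\left(Z,r \right)} = \left(1 + Z\right) + Z = 1 + 2 Z$)
$G = -2182$ ($G = -102 + \left(2 \left(-6\right) + 2 \left(-4\right)\right) 104 = -102 + \left(-12 - 8\right) 104 = -102 - 2080 = -2182$)
$K{\left(O,w \right)} = \frac{17}{3}$ ($K{\left(O,w \right)} = \frac{1}{3} \cdot 17 = \frac{17}{3}$)
$C{\left(9,-5 \right)} K{\left(W{\left(-4,-5 \right)},2 \right)} - G = \left(1 + 2 \cdot 9\right) \frac{17}{3} - -2182 = \left(1 + 18\right) \frac{17}{3} + 2182 = 19 \cdot \frac{17}{3} + 2182 = \frac{323}{3} + 2182 = \frac{6869}{3}$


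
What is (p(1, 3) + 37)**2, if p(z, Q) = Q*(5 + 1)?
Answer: 3025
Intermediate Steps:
p(z, Q) = 6*Q (p(z, Q) = Q*6 = 6*Q)
(p(1, 3) + 37)**2 = (6*3 + 37)**2 = (18 + 37)**2 = 55**2 = 3025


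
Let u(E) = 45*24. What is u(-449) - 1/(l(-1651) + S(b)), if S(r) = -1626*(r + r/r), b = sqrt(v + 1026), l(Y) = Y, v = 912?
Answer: 5522140392443/5113092959 + 1626*sqrt(1938)/5113092959 ≈ 1080.0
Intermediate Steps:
u(E) = 1080
b = sqrt(1938) (b = sqrt(912 + 1026) = sqrt(1938) ≈ 44.023)
S(r) = -1626 - 1626*r (S(r) = -1626*(r + 1) = -1626*(1 + r) = -1626 - 1626*r)
u(-449) - 1/(l(-1651) + S(b)) = 1080 - 1/(-1651 + (-1626 - 1626*sqrt(1938))) = 1080 - 1/(-3277 - 1626*sqrt(1938))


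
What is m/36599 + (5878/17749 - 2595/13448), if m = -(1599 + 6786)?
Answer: -794050479809/8735762314648 ≈ -0.090896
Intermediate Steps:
m = -8385 (m = -1*8385 = -8385)
m/36599 + (5878/17749 - 2595/13448) = -8385/36599 + (5878/17749 - 2595/13448) = -8385/36599 + 32988689/238688552 = -794050479809/8735762314648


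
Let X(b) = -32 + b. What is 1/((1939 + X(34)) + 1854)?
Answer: 1/3795 ≈ 0.00026350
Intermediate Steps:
1/((1939 + X(34)) + 1854) = 1/((1939 + (-32 + 34)) + 1854) = 1/((1939 + 2) + 1854) = 1/(1941 + 1854) = 1/3795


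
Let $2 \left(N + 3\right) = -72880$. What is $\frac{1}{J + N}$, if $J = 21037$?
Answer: $- \frac{1}{15406} \approx -6.491 \cdot 10^{-5}$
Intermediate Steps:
$N = -36443$ ($N = -3 + \frac{1}{2} \left(-72880\right) = -3 - 36440 = -36443$)
$\frac{1}{J + N} = \frac{1}{21037 - 36443} = \frac{1}{-15406} = - \frac{1}{15406}$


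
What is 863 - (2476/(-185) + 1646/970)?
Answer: 15696256/17945 ≈ 874.69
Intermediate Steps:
863 - (2476/(-185) + 1646/970) = 863 - (2476*(-1/185) + 1646*(1/970)) = 863 - (-2476/185 + 823/485) = 863 - 1*(-209721/17945) = 863 + 209721/17945 = 15696256/17945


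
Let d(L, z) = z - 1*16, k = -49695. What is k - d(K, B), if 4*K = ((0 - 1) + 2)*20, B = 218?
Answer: -49897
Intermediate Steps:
K = 5 (K = (((0 - 1) + 2)*20)/4 = ((-1 + 2)*20)/4 = (1*20)/4 = (¼)*20 = 5)
d(L, z) = -16 + z (d(L, z) = z - 16 = -16 + z)
k - d(K, B) = -49695 - (-16 + 218) = -49695 - 1*202 = -49695 - 202 = -49897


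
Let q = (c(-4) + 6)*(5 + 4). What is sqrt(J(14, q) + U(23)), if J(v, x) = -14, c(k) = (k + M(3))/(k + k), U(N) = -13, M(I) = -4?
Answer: 3*I*sqrt(3) ≈ 5.1962*I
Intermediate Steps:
c(k) = (-4 + k)/(2*k) (c(k) = (k - 4)/(k + k) = (-4 + k)/((2*k)) = (-4 + k)*(1/(2*k)) = (-4 + k)/(2*k))
q = 63 (q = ((1/2)*(-4 - 4)/(-4) + 6)*(5 + 4) = ((1/2)*(-1/4)*(-8) + 6)*9 = (1 + 6)*9 = 7*9 = 63)
sqrt(J(14, q) + U(23)) = sqrt(-14 - 13) = sqrt(-27) = 3*I*sqrt(3)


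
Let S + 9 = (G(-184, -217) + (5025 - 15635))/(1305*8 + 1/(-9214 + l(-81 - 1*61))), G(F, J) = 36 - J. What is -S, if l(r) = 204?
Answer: 939896161/94064399 ≈ 9.9921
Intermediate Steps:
S = -939896161/94064399 (S = -9 + ((36 - 1*(-217)) + (5025 - 15635))/(1305*8 + 1/(-9214 + 204)) = -9 + ((36 + 217) - 10610)/(10440 + 1/(-9010)) = -9 + (253 - 10610)/(10440 - 1/9010) = -9 - 10357/94064399/9010 = -9 - 10357*9010/94064399 = -9 - 93316570/94064399 = -939896161/94064399 ≈ -9.9921)
-S = -1*(-939896161/94064399) = 939896161/94064399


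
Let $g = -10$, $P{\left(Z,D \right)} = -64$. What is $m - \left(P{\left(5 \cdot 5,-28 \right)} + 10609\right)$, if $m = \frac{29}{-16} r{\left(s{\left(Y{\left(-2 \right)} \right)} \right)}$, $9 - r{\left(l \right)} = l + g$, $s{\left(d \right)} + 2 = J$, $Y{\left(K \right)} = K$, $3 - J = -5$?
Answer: $- \frac{169097}{16} \approx -10569.0$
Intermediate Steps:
$J = 8$ ($J = 3 - -5 = 3 + 5 = 8$)
$s{\left(d \right)} = 6$ ($s{\left(d \right)} = -2 + 8 = 6$)
$r{\left(l \right)} = 19 - l$ ($r{\left(l \right)} = 9 - \left(l - 10\right) = 9 - \left(-10 + l\right) = 19 - l$)
$m = - \frac{377}{16}$ ($m = \frac{29}{-16} \left(19 - 6\right) = 29 \left(- \frac{1}{16}\right) \left(19 - 6\right) = \left(- \frac{29}{16}\right) 13 = - \frac{377}{16} \approx -23.563$)
$m - \left(P{\left(5 \cdot 5,-28 \right)} + 10609\right) = - \frac{377}{16} - \left(-64 + 10609\right) = - \frac{377}{16} - 10545 = - \frac{169097}{16}$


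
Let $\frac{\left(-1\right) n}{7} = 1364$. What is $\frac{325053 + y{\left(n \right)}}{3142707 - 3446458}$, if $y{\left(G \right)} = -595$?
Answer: $- \frac{324458}{303751} \approx -1.0682$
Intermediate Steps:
$n = -9548$ ($n = \left(-7\right) 1364 = -9548$)
$\frac{325053 + y{\left(n \right)}}{3142707 - 3446458} = \frac{325053 - 595}{3142707 - 3446458} = \frac{324458}{-303751} = 324458 \left(- \frac{1}{303751}\right) = - \frac{324458}{303751}$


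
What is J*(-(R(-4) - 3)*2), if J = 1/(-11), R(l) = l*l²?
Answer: -134/11 ≈ -12.182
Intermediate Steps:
R(l) = l³
J = -1/11 ≈ -0.090909
J*(-(R(-4) - 3)*2) = -(-1)*((-4)³ - 3)*2/11 = -(-1)*(-64 - 3)*2/11 = -(-1)*(-67*2)/11 = -(-1)*(-134)/11 = -1/11*134 = -134/11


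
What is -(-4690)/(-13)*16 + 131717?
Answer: 1637281/13 ≈ 1.2594e+5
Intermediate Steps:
-(-4690)/(-13)*16 + 131717 = -(-4690)*(-1)/13*16 + 131717 = -67*70/13*16 + 131717 = -4690/13*16 + 131717 = -75040/13 + 131717 = 1637281/13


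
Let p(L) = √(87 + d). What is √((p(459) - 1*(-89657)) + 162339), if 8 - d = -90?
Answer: √(251996 + √185) ≈ 502.01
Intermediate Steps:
d = 98 (d = 8 - 1*(-90) = 8 + 90 = 98)
p(L) = √185 (p(L) = √(87 + 98) = √185)
√((p(459) - 1*(-89657)) + 162339) = √((√185 - 1*(-89657)) + 162339) = √((√185 + 89657) + 162339) = √((89657 + √185) + 162339) = √(251996 + √185)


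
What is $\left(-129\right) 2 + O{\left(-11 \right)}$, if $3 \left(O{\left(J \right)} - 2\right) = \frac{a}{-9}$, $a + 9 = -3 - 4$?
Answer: $- \frac{6896}{27} \approx -255.41$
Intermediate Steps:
$a = -16$ ($a = -9 - 7 = -16$)
$O{\left(J \right)} = \frac{70}{27}$ ($O{\left(J \right)} = 2 + \frac{\left(-16\right) \frac{1}{-9}}{3} = 2 + \frac{\left(-16\right) \left(- \frac{1}{9}\right)}{3} = 2 + \frac{1}{3} \cdot \frac{16}{9} = 2 + \frac{16}{27} = \frac{70}{27}$)
$\left(-129\right) 2 + O{\left(-11 \right)} = \left(-129\right) 2 + \frac{70}{27} = -258 + \frac{70}{27} = - \frac{6896}{27}$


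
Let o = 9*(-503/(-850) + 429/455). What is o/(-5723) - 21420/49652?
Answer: -183367744677/422685614050 ≈ -0.43382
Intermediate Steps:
o = 82179/5950 (o = 9*(-503*(-1/850) + 429*(1/455)) = 9*(503/850 + 33/35) = 9*(9131/5950) = 82179/5950 ≈ 13.812)
o/(-5723) - 21420/49652 = (82179/5950)/(-5723) - 21420/49652 = (82179/5950)*(-1/5723) - 21420*1/49652 = -82179/34051850 - 5355/12413 = -183367744677/422685614050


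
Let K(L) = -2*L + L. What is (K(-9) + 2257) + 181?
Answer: 2447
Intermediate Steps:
K(L) = -L
(K(-9) + 2257) + 181 = (-1*(-9) + 2257) + 181 = (9 + 2257) + 181 = 2266 + 181 = 2447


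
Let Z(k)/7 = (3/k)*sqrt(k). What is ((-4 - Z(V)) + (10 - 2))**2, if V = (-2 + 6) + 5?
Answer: 9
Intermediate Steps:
V = 9 (V = 4 + 5 = 9)
Z(k) = 21/sqrt(k) (Z(k) = 7*((3/k)*sqrt(k)) = 7*(3/sqrt(k)) = 21/sqrt(k))
((-4 - Z(V)) + (10 - 2))**2 = ((-4 - 21/sqrt(9)) + (10 - 2))**2 = ((-4 - 21/3) + 8)**2 = ((-4 - 1*7) + 8)**2 = ((-4 - 7) + 8)**2 = (-11 + 8)**2 = (-3)**2 = 9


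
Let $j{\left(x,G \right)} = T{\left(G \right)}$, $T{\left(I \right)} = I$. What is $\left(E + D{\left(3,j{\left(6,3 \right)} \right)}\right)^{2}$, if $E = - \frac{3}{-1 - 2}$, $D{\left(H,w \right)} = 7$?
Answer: $64$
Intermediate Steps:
$j{\left(x,G \right)} = G$
$E = 1$ ($E = - \frac{3}{-3} = \left(-3\right) \left(- \frac{1}{3}\right) = 1$)
$\left(E + D{\left(3,j{\left(6,3 \right)} \right)}\right)^{2} = \left(1 + 7\right)^{2} = 8^{2} = 64$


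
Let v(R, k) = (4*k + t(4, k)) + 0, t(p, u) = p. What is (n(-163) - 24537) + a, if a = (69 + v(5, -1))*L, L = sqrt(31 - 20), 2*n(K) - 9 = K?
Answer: -24614 + 69*sqrt(11) ≈ -24385.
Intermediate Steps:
v(R, k) = 4 + 4*k (v(R, k) = (4*k + 4) + 0 = (4 + 4*k) + 0 = 4 + 4*k)
n(K) = 9/2 + K/2
L = sqrt(11) ≈ 3.3166
a = 69*sqrt(11) (a = (69 + (4 + 4*(-1)))*sqrt(11) = (69 + (4 - 4))*sqrt(11) = (69 + 0)*sqrt(11) = 69*sqrt(11) ≈ 228.85)
(n(-163) - 24537) + a = ((9/2 + (1/2)*(-163)) - 24537) + 69*sqrt(11) = ((9/2 - 163/2) - 24537) + 69*sqrt(11) = (-77 - 24537) + 69*sqrt(11) = -24614 + 69*sqrt(11)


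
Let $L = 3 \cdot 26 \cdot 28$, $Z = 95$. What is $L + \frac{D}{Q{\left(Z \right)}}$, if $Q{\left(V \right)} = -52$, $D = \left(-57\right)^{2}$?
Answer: $\frac{110319}{52} \approx 2121.5$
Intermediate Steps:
$D = 3249$
$L = 2184$ ($L = 78 \cdot 28 = 2184$)
$L + \frac{D}{Q{\left(Z \right)}} = 2184 + \frac{3249}{-52} = 2184 + 3249 \left(- \frac{1}{52}\right) = 2184 - \frac{3249}{52} = \frac{110319}{52}$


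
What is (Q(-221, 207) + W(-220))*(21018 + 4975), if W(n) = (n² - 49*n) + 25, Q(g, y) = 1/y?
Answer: 318555547948/207 ≈ 1.5389e+9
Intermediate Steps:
W(n) = 25 + n² - 49*n
(Q(-221, 207) + W(-220))*(21018 + 4975) = (1/207 + (25 + (-220)² - 49*(-220)))*(21018 + 4975) = (1/207 + (25 + 48400 + 10780))*25993 = (1/207 + 59205)*25993 = (12255436/207)*25993 = 318555547948/207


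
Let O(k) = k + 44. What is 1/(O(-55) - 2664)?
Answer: -1/2675 ≈ -0.00037383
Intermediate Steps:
O(k) = 44 + k
1/(O(-55) - 2664) = 1/((44 - 55) - 2664) = 1/(-11 - 2664) = 1/(-2675) = -1/2675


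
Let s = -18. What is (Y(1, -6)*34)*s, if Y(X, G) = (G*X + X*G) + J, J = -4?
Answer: 9792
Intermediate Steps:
Y(X, G) = -4 + 2*G*X (Y(X, G) = (G*X + X*G) - 4 = (G*X + G*X) - 4 = 2*G*X - 4 = -4 + 2*G*X)
(Y(1, -6)*34)*s = ((-4 + 2*(-6)*1)*34)*(-18) = ((-4 - 12)*34)*(-18) = -16*34*(-18) = -544*(-18) = 9792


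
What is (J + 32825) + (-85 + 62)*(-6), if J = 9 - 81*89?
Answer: 25763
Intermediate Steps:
J = -7200 (J = 9 - 7209 = -7200)
(J + 32825) + (-85 + 62)*(-6) = (-7200 + 32825) + (-85 + 62)*(-6) = 25625 - 23*(-6) = 25625 + 138 = 25763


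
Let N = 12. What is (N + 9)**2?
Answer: 441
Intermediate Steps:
(N + 9)**2 = (12 + 9)**2 = 21**2 = 441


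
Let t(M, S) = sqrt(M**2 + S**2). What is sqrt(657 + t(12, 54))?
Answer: sqrt(657 + 6*sqrt(85)) ≈ 26.689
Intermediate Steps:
sqrt(657 + t(12, 54)) = sqrt(657 + sqrt(12**2 + 54**2)) = sqrt(657 + sqrt(144 + 2916)) = sqrt(657 + sqrt(3060)) = sqrt(657 + 6*sqrt(85))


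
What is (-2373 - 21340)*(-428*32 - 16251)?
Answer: 710133211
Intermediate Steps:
(-2373 - 21340)*(-428*32 - 16251) = -23713*(-13696 - 16251) = -23713*(-29947) = 710133211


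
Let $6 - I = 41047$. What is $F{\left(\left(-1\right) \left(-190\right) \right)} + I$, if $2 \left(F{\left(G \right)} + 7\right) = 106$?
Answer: $-40995$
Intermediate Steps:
$I = -41041$ ($I = 6 - 41047 = -41041$)
$F{\left(G \right)} = 46$ ($F{\left(G \right)} = -7 + \frac{1}{2} \cdot 106 = -7 + 53 = 46$)
$F{\left(\left(-1\right) \left(-190\right) \right)} + I = 46 - 41041 = -40995$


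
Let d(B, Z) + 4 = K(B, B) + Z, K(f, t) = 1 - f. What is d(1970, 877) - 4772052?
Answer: -4773148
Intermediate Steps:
d(B, Z) = -3 + Z - B (d(B, Z) = -4 + ((1 - B) + Z) = -4 + (1 + Z - B) = -3 + Z - B)
d(1970, 877) - 4772052 = (-3 + 877 - 1*1970) - 4772052 = (-3 + 877 - 1970) - 4772052 = -1096 - 4772052 = -4773148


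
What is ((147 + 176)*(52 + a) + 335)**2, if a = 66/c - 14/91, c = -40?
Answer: 18512134420329/67600 ≈ 2.7385e+8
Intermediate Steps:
a = -469/260 (a = 66/(-40) - 14/91 = 66*(-1/40) - 14*1/91 = -33/20 - 2/13 = -469/260 ≈ -1.8038)
((147 + 176)*(52 + a) + 335)**2 = ((147 + 176)*(52 - 469/260) + 335)**2 = (323*(13051/260) + 335)**2 = (4215473/260 + 335)**2 = (4302573/260)**2 = 18512134420329/67600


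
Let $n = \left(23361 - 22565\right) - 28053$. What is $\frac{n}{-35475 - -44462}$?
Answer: $- \frac{27257}{8987} \approx -3.0329$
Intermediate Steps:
$n = -27257$ ($n = \left(23361 - 22565\right) - 28053 = 796 - 28053 = -27257$)
$\frac{n}{-35475 - -44462} = - \frac{27257}{-35475 - -44462} = - \frac{27257}{-35475 + 44462} = - \frac{27257}{8987}$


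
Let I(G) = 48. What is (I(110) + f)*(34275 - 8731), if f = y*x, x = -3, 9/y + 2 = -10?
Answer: 1283586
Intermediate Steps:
y = -¾ (y = 9/(-2 - 10) = 9/(-12) = 9*(-1/12) = -¾ ≈ -0.75000)
f = 9/4 (f = -¾*(-3) = 9/4 ≈ 2.2500)
(I(110) + f)*(34275 - 8731) = (48 + 9/4)*(34275 - 8731) = (201/4)*25544 = 1283586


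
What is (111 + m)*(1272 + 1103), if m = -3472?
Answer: -7982375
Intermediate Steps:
(111 + m)*(1272 + 1103) = (111 - 3472)*(1272 + 1103) = -3361*2375 = -7982375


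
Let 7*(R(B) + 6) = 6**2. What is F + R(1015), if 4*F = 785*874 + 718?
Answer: 1201908/7 ≈ 1.7170e+5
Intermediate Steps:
R(B) = -6/7 (R(B) = -6 + (1/7)*6**2 = -6 + (1/7)*36 = -6 + 36/7 = -6/7)
F = 171702 (F = (785*874 + 718)/4 = (686090 + 718)/4 = (1/4)*686808 = 171702)
F + R(1015) = 171702 - 6/7 = 1201908/7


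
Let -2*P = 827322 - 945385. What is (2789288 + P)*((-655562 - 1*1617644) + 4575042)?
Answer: 6556364364602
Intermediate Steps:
P = 118063/2 (P = -(827322 - 945385)/2 = -½*(-118063) = 118063/2 ≈ 59032.)
(2789288 + P)*((-655562 - 1*1617644) + 4575042) = (2789288 + 118063/2)*((-655562 - 1*1617644) + 4575042) = 5696639*((-655562 - 1617644) + 4575042)/2 = 5696639*(-2273206 + 4575042)/2 = (5696639/2)*2301836 = 6556364364602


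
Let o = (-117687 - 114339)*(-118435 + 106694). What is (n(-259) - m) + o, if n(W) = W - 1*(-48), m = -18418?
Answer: 2724235473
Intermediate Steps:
o = 2724217266 (o = -232026*(-11741) = 2724217266)
n(W) = 48 + W (n(W) = W + 48 = 48 + W)
(n(-259) - m) + o = ((48 - 259) - 1*(-18418)) + 2724217266 = (-211 + 18418) + 2724217266 = 18207 + 2724217266 = 2724235473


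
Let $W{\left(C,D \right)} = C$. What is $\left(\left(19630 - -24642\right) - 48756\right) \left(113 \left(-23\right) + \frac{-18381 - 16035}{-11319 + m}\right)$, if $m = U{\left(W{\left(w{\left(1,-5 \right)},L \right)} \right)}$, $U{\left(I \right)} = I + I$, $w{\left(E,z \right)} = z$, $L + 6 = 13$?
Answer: $\frac{131872893020}{11329} \approx 1.164 \cdot 10^{7}$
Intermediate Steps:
$L = 7$ ($L = -6 + 13 = 7$)
$U{\left(I \right)} = 2 I$
$m = -10$ ($m = 2 \left(-5\right) = -10$)
$\left(\left(19630 - -24642\right) - 48756\right) \left(113 \left(-23\right) + \frac{-18381 - 16035}{-11319 + m}\right) = \left(\left(19630 - -24642\right) - 48756\right) \left(113 \left(-23\right) + \frac{-18381 - 16035}{-11319 - 10}\right) = \left(\left(19630 + 24642\right) - 48756\right) \left(-2599 - \frac{34416}{-11329}\right) = \left(44272 - 48756\right) \left(-2599 - - \frac{34416}{11329}\right) = - 4484 \left(-2599 + \frac{34416}{11329}\right) = \left(-4484\right) \left(- \frac{29409655}{11329}\right) = \frac{131872893020}{11329}$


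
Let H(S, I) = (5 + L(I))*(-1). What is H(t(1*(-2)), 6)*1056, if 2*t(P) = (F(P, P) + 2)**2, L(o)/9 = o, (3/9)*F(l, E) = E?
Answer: -62304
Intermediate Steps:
F(l, E) = 3*E
L(o) = 9*o
t(P) = (2 + 3*P)**2/2 (t(P) = (3*P + 2)**2/2 = (2 + 3*P)**2/2)
H(S, I) = -5 - 9*I (H(S, I) = (5 + 9*I)*(-1) = -5 - 9*I)
H(t(1*(-2)), 6)*1056 = (-5 - 9*6)*1056 = (-5 - 54)*1056 = -59*1056 = -62304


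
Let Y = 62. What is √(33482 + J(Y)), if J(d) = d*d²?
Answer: √271810 ≈ 521.35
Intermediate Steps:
J(d) = d³
√(33482 + J(Y)) = √(33482 + 62³) = √(33482 + 238328) = √271810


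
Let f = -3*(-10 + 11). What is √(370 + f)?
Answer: √367 ≈ 19.157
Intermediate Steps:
f = -3 (f = -3*1 = -3)
√(370 + f) = √(370 - 3) = √367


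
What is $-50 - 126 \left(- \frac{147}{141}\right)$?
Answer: $\frac{3824}{47} \approx 81.362$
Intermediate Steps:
$-50 - 126 \left(- \frac{147}{141}\right) = -50 - 126 \left(\left(-147\right) \frac{1}{141}\right) = -50 - - \frac{6174}{47} = -50 + \frac{6174}{47} = \frac{3824}{47}$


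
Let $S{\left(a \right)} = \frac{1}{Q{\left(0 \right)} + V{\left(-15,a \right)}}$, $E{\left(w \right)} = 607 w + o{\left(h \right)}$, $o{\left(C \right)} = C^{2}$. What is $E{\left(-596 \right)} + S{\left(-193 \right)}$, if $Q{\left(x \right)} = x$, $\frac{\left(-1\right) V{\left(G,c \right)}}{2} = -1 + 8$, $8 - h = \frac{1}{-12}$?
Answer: $- \frac{364600385}{1008} \approx -3.6171 \cdot 10^{5}$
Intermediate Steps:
$h = \frac{97}{12}$ ($h = 8 - \frac{1}{-12} = 8 - - \frac{1}{12} = 8 + \frac{1}{12} = \frac{97}{12} \approx 8.0833$)
$V{\left(G,c \right)} = -14$ ($V{\left(G,c \right)} = - 2 \left(-1 + 8\right) = \left(-2\right) 7 = -14$)
$E{\left(w \right)} = \frac{9409}{144} + 607 w$ ($E{\left(w \right)} = 607 w + \left(\frac{97}{12}\right)^{2} = 607 w + \frac{9409}{144} = \frac{9409}{144} + 607 w$)
$S{\left(a \right)} = - \frac{1}{14}$ ($S{\left(a \right)} = \frac{1}{0 - 14} = \frac{1}{-14} = - \frac{1}{14}$)
$E{\left(-596 \right)} + S{\left(-193 \right)} = \left(\frac{9409}{144} + 607 \left(-596\right)\right) - \frac{1}{14} = \left(\frac{9409}{144} - 361772\right) - \frac{1}{14} = - \frac{52085759}{144} - \frac{1}{14} = - \frac{364600385}{1008}$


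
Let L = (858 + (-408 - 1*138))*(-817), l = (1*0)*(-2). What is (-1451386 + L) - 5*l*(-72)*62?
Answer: -1706290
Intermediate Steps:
l = 0 (l = 0*(-2) = 0)
L = -254904 (L = (858 + (-408 - 138))*(-817) = (858 - 546)*(-817) = 312*(-817) = -254904)
(-1451386 + L) - 5*l*(-72)*62 = (-1451386 - 254904) - 5*0*(-72)*62 = -1706290 - 0*62 = -1706290 - 5*0 = -1706290 + 0 = -1706290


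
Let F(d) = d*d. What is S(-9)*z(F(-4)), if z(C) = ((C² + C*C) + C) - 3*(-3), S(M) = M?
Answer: -4833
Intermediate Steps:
F(d) = d²
z(C) = 9 + C + 2*C² (z(C) = ((C² + C²) + C) + 9 = (2*C² + C) + 9 = (C + 2*C²) + 9 = 9 + C + 2*C²)
S(-9)*z(F(-4)) = -9*(9 + (-4)² + 2*((-4)²)²) = -9*(9 + 16 + 2*16²) = -9*(9 + 16 + 2*256) = -9*(9 + 16 + 512) = -9*537 = -4833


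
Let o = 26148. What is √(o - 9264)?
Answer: 6*√469 ≈ 129.94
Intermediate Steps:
√(o - 9264) = √(26148 - 9264) = √16884 = 6*√469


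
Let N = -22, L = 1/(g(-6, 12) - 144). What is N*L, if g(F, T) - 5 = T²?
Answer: -22/5 ≈ -4.4000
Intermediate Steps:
g(F, T) = 5 + T²
L = ⅕ (L = 1/((5 + 12²) - 144) = 1/((5 + 144) - 144) = 1/(149 - 144) = 1/5 = ⅕ ≈ 0.20000)
N*L = -22*⅕ = -22/5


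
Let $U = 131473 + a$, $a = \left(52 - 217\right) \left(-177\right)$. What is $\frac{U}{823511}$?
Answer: $\frac{160678}{823511} \approx 0.19511$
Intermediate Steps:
$a = 29205$ ($a = \left(-165\right) \left(-177\right) = 29205$)
$U = 160678$ ($U = 131473 + 29205 = 160678$)
$\frac{U}{823511} = \frac{160678}{823511}$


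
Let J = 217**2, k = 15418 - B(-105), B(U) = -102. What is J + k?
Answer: 62609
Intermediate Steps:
k = 15520 (k = 15418 - 1*(-102) = 15418 + 102 = 15520)
J = 47089
J + k = 47089 + 15520 = 62609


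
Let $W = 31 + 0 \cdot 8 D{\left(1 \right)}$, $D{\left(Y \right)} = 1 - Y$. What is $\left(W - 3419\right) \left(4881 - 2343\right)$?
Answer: $-8598744$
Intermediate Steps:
$W = 31$ ($W = 31 + 0 \cdot 8 \left(1 - 1\right) = 31 + 0 \left(1 - 1\right) = 31 + 0 \cdot 0 = 31 + 0 = 31$)
$\left(W - 3419\right) \left(4881 - 2343\right) = \left(31 - 3419\right) \left(4881 - 2343\right) = \left(-3388\right) 2538 = -8598744$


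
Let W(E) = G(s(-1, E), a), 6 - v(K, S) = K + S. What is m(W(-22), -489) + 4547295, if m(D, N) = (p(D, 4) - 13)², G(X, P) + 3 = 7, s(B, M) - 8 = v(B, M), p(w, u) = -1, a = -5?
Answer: 4547491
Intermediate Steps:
v(K, S) = 6 - K - S (v(K, S) = 6 - (K + S) = 6 + (-K - S) = 6 - K - S)
s(B, M) = 14 - B - M (s(B, M) = 8 + (6 - B - M) = 14 - B - M)
G(X, P) = 4 (G(X, P) = -3 + 7 = 4)
W(E) = 4
m(D, N) = 196 (m(D, N) = (-1 - 13)² = (-14)² = 196)
m(W(-22), -489) + 4547295 = 196 + 4547295 = 4547491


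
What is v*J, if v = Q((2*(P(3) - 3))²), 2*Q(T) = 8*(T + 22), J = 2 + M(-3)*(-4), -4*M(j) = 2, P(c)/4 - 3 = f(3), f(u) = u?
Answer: 28576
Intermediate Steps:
P(c) = 24 (P(c) = 12 + 4*3 = 12 + 12 = 24)
M(j) = -½ (M(j) = -¼*2 = -½)
J = 4 (J = 2 - ½*(-4) = 2 + 2 = 4)
Q(T) = 88 + 4*T (Q(T) = (8*(T + 22))/2 = (8*(22 + T))/2 = (176 + 8*T)/2 = 88 + 4*T)
v = 7144 (v = 88 + 4*(2*(24 - 3))² = 88 + 4*(2*21)² = 88 + 4*42² = 88 + 4*1764 = 88 + 7056 = 7144)
v*J = 7144*4 = 28576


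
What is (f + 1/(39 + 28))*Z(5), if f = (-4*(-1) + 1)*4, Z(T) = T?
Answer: 6705/67 ≈ 100.07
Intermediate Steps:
f = 20 (f = (4 + 1)*4 = 5*4 = 20)
(f + 1/(39 + 28))*Z(5) = (20 + 1/(39 + 28))*5 = (20 + 1/67)*5 = (1341/67)*5 = 6705/67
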